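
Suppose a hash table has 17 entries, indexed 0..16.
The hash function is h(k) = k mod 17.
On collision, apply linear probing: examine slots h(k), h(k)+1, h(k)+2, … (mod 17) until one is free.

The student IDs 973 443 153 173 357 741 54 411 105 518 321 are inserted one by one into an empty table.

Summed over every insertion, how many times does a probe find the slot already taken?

11

973: h=4 -> slot 4
443: h=1 -> slot 1
153: h=0 -> slot 0
173: h=3 -> slot 3
357: h=0, probe 0,1,2 -> slot 2
741: h=10 -> slot 10
54: h=3, probe 3,4,5 -> slot 5
411: h=3, probe 3,4,5,6 -> slot 6
105: h=3, probe 3,4,5,6,7 -> slot 7
518: h=8 -> slot 8
321: h=15 -> slot 15
Table: [153, 443, 357, 173, 973, 54, 411, 105, 518, ∅, 741, ∅, ∅, ∅, ∅, 321, ∅]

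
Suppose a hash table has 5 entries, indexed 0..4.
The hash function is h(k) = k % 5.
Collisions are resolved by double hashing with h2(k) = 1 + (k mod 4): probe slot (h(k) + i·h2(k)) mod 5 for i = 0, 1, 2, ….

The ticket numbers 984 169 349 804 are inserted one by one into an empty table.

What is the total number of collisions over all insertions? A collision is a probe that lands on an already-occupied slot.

984 hashes to 4; slot 4 is free → place at 4.
169 hashes to 4, h2=2; 4 taken → place at 1.
349 hashes to 4, h2=2; 4,1 taken → place at 3.
804 hashes to 4, h2=1; 4 taken → place at 0.
Table: [804, 169, _, 349, 984]

4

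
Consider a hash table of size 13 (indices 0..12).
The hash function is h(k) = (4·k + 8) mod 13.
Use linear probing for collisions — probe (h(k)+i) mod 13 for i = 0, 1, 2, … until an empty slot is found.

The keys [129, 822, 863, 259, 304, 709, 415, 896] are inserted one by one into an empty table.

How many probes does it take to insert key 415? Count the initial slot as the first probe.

3

Insert 129: h=4, slot 4 empty -> index 4.
Insert 822: h=7, slot 7 empty -> index 7.
Insert 863: h=2, slot 2 empty -> index 2.
Insert 259: h=4, slot 4 occupied -> index 5.
Insert 304: h=2, slot 2 occupied -> index 3.
Insert 709: h=10, slot 10 empty -> index 10.
Insert 415: h=4, slots 4,5 occupied -> index 6.
Insert 896: h=4, slots 4,5,6,7 occupied -> index 8.
Table: [-, -, 863, 304, 129, 259, 415, 822, 896, -, 709, -, -]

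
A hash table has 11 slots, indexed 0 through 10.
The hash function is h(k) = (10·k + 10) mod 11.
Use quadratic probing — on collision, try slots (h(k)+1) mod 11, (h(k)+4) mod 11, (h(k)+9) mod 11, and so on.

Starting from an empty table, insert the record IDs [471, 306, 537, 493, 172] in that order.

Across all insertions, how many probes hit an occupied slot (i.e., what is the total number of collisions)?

6

471: h=1 => slot 1
306: h=1, probe 1,2 => slot 2
537: h=1, probe 1,2,5 => slot 5
493: h=1, probe 1,2,5,10 => slot 10
172: h=3 => slot 3
Table: [_, 471, 306, 172, _, 537, _, _, _, _, 493]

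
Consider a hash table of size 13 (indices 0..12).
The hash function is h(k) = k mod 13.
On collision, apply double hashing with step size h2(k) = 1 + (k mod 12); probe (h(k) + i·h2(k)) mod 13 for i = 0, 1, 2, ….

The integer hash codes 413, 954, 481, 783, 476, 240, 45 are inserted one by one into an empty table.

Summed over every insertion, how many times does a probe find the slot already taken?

4

413 hashes to 10; slot 10 is free → place at 10.
954 hashes to 5; slot 5 is free → place at 5.
481 hashes to 0; slot 0 is free → place at 0.
783 hashes to 3; slot 3 is free → place at 3.
476 hashes to 8; slot 8 is free → place at 8.
240 hashes to 6; slot 6 is free → place at 6.
45 hashes to 6, h2=10; 6,3,0,10 taken → place at 7.
Table: [481, _, _, 783, _, 954, 240, 45, 476, _, 413, _, _]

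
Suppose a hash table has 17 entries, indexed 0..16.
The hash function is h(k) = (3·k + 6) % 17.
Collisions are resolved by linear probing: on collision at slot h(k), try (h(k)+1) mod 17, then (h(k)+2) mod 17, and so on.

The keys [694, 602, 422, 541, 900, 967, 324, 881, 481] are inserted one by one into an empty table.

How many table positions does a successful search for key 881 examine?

5

Insert 694: h=14, slot 14 empty → index 14.
Insert 602: h=10, slot 10 empty → index 10.
Insert 422: h=14, slot 14 occupied → index 15.
Insert 541: h=14, slots 14,15 occupied → index 16.
Insert 900: h=3, slot 3 empty → index 3.
Insert 967: h=0, slot 0 empty → index 0.
Insert 324: h=9, slot 9 empty → index 9.
Insert 881: h=14, slots 14,15,16,0 occupied → index 1.
Insert 481: h=4, slot 4 empty → index 4.
Table: [967, 881, ., 900, 481, ., ., ., ., 324, 602, ., ., ., 694, 422, 541]
Lookup 881: h=14, probe 14,15,16,0,1 → found at 1.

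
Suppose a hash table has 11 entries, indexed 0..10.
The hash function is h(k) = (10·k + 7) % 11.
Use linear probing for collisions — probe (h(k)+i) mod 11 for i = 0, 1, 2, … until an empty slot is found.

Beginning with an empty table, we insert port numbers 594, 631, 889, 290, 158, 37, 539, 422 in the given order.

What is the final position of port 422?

10

Insert 594: h=7, slot 7 empty => index 7.
Insert 631: h=3, slot 3 empty => index 3.
Insert 889: h=9, slot 9 empty => index 9.
Insert 290: h=3, slot 3 occupied => index 4.
Insert 158: h=3, slots 3,4 occupied => index 5.
Insert 37: h=3, slots 3,4,5 occupied => index 6.
Insert 539: h=7, slot 7 occupied => index 8.
Insert 422: h=3, slots 3,4,5,6,7,8,9 occupied => index 10.
Table: [-, -, -, 631, 290, 158, 37, 594, 539, 889, 422]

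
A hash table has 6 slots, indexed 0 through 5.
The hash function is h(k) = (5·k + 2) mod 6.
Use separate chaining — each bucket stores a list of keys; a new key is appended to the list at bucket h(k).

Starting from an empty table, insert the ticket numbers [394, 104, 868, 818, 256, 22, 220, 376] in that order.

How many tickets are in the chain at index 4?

394 → bucket 4
104 → bucket 0
868 → bucket 4 (collision)
818 → bucket 0 (collision)
256 → bucket 4 (collision)
22 → bucket 4 (collision)
220 → bucket 4 (collision)
376 → bucket 4 (collision)
Final buckets:
0: 104 -> 818
1: —
2: —
3: —
4: 394 -> 868 -> 256 -> 22 -> 220 -> 376
5: —

6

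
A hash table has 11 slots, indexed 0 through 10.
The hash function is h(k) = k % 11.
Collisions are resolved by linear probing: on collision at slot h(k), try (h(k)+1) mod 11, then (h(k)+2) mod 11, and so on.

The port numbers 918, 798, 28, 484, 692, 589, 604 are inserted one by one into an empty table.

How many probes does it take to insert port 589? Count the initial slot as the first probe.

Insert 918: h=5, slot 5 empty -> index 5.
Insert 798: h=6, slot 6 empty -> index 6.
Insert 28: h=6, slot 6 occupied -> index 7.
Insert 484: h=0, slot 0 empty -> index 0.
Insert 692: h=10, slot 10 empty -> index 10.
Insert 589: h=6, slots 6,7 occupied -> index 8.
Insert 604: h=10, slots 10,0 occupied -> index 1.
Table: [484, 604, —, —, —, 918, 798, 28, 589, —, 692]

3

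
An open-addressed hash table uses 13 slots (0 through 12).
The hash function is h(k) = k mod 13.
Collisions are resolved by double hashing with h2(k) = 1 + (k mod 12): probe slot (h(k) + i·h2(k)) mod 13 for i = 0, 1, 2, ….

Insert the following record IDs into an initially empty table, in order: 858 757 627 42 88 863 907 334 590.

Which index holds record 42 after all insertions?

10

Insert 858: h=0, slot 0 empty => index 0.
Insert 757: h=3, slot 3 empty => index 3.
Insert 627: h=3, h2=4, slot 3 occupied => index 7.
Insert 42: h=3, h2=7, slot 3 occupied => index 10.
Insert 88: h=10, h2=5, slot 10 occupied => index 2.
Insert 863: h=5, slot 5 empty => index 5.
Insert 907: h=10, h2=8, slots 10,5,0 occupied => index 8.
Insert 334: h=9, slot 9 empty => index 9.
Insert 590: h=5, h2=3, slots 5,8 occupied => index 11.
Table: [858, ∅, 88, 757, ∅, 863, ∅, 627, 907, 334, 42, 590, ∅]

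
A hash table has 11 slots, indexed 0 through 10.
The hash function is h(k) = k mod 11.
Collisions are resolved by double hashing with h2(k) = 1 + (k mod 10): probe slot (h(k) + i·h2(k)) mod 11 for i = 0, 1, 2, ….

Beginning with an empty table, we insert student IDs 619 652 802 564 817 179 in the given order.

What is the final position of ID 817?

0

619: h=3 → slot 3
652: h=3, h2=3, probe 3,6 → slot 6
802: h=10 → slot 10
564: h=3, h2=5, probe 3,8 → slot 8
817: h=3, h2=8, probe 3,0 → slot 0
179: h=3, h2=10, probe 3,2 → slot 2
Table: [817, —, 179, 619, —, —, 652, —, 564, —, 802]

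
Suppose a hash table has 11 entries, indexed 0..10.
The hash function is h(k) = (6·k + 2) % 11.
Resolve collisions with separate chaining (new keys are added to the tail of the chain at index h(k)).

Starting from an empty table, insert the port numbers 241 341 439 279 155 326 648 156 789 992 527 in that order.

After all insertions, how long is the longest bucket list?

241 -> bucket 7
341 -> bucket 2
439 -> bucket 7 (collision)
279 -> bucket 4
155 -> bucket 8
326 -> bucket 0
648 -> bucket 7 (collision)
156 -> bucket 3
789 -> bucket 6
992 -> bucket 3 (collision)
527 -> bucket 7 (collision)
Final buckets:
0: 326
1: -
2: 341
3: 156 -> 992
4: 279
5: -
6: 789
7: 241 -> 439 -> 648 -> 527
8: 155
9: -
10: -

4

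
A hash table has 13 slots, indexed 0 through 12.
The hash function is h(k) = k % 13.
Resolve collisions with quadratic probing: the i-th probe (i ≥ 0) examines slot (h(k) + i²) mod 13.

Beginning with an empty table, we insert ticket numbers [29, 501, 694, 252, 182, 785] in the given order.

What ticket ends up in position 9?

Insert 29: h=3, slot 3 empty => index 3.
Insert 501: h=7, slot 7 empty => index 7.
Insert 694: h=5, slot 5 empty => index 5.
Insert 252: h=5, slot 5 occupied => index 6.
Insert 182: h=0, slot 0 empty => index 0.
Insert 785: h=5, slots 5,6 occupied => index 9.
Table: [182, ∅, ∅, 29, ∅, 694, 252, 501, ∅, 785, ∅, ∅, ∅]

785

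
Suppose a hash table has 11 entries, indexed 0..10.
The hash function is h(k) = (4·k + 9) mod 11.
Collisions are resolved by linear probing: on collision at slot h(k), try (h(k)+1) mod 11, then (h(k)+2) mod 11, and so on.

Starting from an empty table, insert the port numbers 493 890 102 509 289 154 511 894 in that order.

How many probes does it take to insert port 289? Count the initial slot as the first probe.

493 hashes to 1; slot 1 is free → place at 1.
890 hashes to 5; slot 5 is free → place at 5.
102 hashes to 10; slot 10 is free → place at 10.
509 hashes to 10; 10 taken → place at 0.
289 hashes to 10; 10,0,1 taken → place at 2.
154 hashes to 9; slot 9 is free → place at 9.
511 hashes to 7; slot 7 is free → place at 7.
894 hashes to 10; 10,0,1,2 taken → place at 3.
Table: [509, 493, 289, 894, ., 890, ., 511, ., 154, 102]

4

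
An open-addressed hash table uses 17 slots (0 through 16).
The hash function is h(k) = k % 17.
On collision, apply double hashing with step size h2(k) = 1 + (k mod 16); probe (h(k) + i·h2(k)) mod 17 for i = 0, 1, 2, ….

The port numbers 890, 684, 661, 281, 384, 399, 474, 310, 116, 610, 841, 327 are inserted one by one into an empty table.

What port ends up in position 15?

890 hashes to 6; slot 6 is free -> place at 6.
684 hashes to 4; slot 4 is free -> place at 4.
661 hashes to 15; slot 15 is free -> place at 15.
281 hashes to 9; slot 9 is free -> place at 9.
384 hashes to 10; slot 10 is free -> place at 10.
399 hashes to 8; slot 8 is free -> place at 8.
474 hashes to 15, h2=11; 15,9 taken -> place at 3.
310 hashes to 4, h2=7; 4 taken -> place at 11.
116 hashes to 14; slot 14 is free -> place at 14.
610 hashes to 15, h2=3; 15 taken -> place at 1.
841 hashes to 8, h2=10; 8,1,11,4,14 taken -> place at 7.
327 hashes to 4, h2=8; 4 taken -> place at 12.
Table: [_, 610, _, 474, 684, _, 890, 841, 399, 281, 384, 310, 327, _, 116, 661, _]

661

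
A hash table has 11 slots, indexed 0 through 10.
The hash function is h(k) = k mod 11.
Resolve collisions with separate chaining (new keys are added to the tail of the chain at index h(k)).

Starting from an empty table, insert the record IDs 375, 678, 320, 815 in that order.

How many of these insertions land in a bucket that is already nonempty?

2

Insert 375: h=1, bucket 1 empty → new chain.
Insert 678: h=7, bucket 7 empty → new chain.
Insert 320: h=1, bucket 1 nonempty → append to chain.
Insert 815: h=1, bucket 1 nonempty → append to chain.
Final buckets:
0: —
1: 375 -> 320 -> 815
2: —
3: —
4: —
5: —
6: —
7: 678
8: —
9: —
10: —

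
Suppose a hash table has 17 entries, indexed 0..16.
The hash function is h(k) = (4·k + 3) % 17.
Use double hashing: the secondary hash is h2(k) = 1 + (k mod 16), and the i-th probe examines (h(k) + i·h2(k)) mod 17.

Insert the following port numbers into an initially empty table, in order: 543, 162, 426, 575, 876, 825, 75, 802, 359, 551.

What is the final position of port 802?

4

Insert 543: h=16, slot 16 empty -> index 16.
Insert 162: h=5, slot 5 empty -> index 5.
Insert 426: h=7, slot 7 empty -> index 7.
Insert 575: h=8, slot 8 empty -> index 8.
Insert 876: h=5, h2=13, slot 5 occupied -> index 1.
Insert 825: h=5, h2=10, slot 5 occupied -> index 15.
Insert 75: h=14, slot 14 empty -> index 14.
Insert 802: h=15, h2=3, slots 15,1 occupied -> index 4.
Insert 359: h=11, slot 11 empty -> index 11.
Insert 551: h=14, h2=8, slots 14,5 occupied -> index 13.
Table: [—, 876, —, —, 802, 162, —, 426, 575, —, —, 359, —, 551, 75, 825, 543]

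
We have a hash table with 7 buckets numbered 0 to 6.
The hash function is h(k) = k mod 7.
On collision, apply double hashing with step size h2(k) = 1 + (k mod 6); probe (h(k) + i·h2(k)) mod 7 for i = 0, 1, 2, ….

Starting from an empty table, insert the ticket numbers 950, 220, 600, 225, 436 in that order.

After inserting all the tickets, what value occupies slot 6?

Insert 950: h=5, slot 5 empty → index 5.
Insert 220: h=3, slot 3 empty → index 3.
Insert 600: h=5, h2=1, slot 5 occupied → index 6.
Insert 225: h=1, slot 1 empty → index 1.
Insert 436: h=2, slot 2 empty → index 2.
Table: [_, 225, 436, 220, _, 950, 600]

600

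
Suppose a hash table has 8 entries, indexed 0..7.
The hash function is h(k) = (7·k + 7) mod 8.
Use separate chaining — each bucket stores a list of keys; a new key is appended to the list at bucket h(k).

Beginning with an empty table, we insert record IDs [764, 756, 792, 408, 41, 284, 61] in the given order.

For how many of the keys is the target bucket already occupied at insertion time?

764 -> bucket 3
756 -> bucket 3 (collision)
792 -> bucket 7
408 -> bucket 7 (collision)
41 -> bucket 6
284 -> bucket 3 (collision)
61 -> bucket 2
Final buckets:
0: ∅
1: ∅
2: 61
3: 764 -> 756 -> 284
4: ∅
5: ∅
6: 41
7: 792 -> 408

3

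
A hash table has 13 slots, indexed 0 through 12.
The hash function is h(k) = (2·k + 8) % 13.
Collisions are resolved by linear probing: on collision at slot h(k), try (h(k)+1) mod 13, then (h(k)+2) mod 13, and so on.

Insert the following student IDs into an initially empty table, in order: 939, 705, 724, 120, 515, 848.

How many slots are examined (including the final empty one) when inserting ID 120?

3

Insert 939: h=1, slot 1 empty → index 1.
Insert 705: h=1, slot 1 occupied → index 2.
Insert 724: h=0, slot 0 empty → index 0.
Insert 120: h=1, slots 1,2 occupied → index 3.
Insert 515: h=11, slot 11 empty → index 11.
Insert 848: h=1, slots 1,2,3 occupied → index 4.
Table: [724, 939, 705, 120, 848, -, -, -, -, -, -, 515, -]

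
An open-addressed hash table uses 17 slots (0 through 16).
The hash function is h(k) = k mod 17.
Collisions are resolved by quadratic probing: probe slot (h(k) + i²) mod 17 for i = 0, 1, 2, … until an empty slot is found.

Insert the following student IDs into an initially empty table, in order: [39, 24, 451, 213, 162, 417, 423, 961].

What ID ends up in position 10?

39 hashes to 5; slot 5 is free -> place at 5.
24 hashes to 7; slot 7 is free -> place at 7.
451 hashes to 9; slot 9 is free -> place at 9.
213 hashes to 9; 9 taken -> place at 10.
162 hashes to 9; 9,10 taken -> place at 13.
417 hashes to 9; 9,10,13 taken -> place at 1.
423 hashes to 15; slot 15 is free -> place at 15.
961 hashes to 9; 9,10,13,1 taken -> place at 8.
Table: [-, 417, -, -, -, 39, -, 24, 961, 451, 213, -, -, 162, -, 423, -]

213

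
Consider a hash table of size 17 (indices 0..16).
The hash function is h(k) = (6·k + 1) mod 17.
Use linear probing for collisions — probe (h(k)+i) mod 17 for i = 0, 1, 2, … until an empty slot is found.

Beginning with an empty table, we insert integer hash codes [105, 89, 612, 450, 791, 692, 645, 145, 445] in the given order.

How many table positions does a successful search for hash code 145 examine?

105 hashes to 2; slot 2 is free → place at 2.
89 hashes to 8; slot 8 is free → place at 8.
612 hashes to 1; slot 1 is free → place at 1.
450 hashes to 15; slot 15 is free → place at 15.
791 hashes to 4; slot 4 is free → place at 4.
692 hashes to 5; slot 5 is free → place at 5.
645 hashes to 12; slot 12 is free → place at 12.
145 hashes to 4; 4,5 taken → place at 6.
445 hashes to 2; 2 taken → place at 3.
Table: [—, 612, 105, 445, 791, 692, 145, —, 89, —, —, —, 645, —, —, 450, —]
Lookup 145: h=4, probe 4,5,6 → found at 6.

3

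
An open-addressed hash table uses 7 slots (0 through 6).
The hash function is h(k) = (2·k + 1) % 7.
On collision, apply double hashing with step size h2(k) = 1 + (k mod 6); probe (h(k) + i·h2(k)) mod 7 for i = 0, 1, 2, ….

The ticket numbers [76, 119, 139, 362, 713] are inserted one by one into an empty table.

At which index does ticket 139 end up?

Insert 76: h=6, slot 6 empty → index 6.
Insert 119: h=1, slot 1 empty → index 1.
Insert 139: h=6, h2=2, slots 6,1 occupied → index 3.
Insert 362: h=4, slot 4 empty → index 4.
Insert 713: h=6, h2=6, slot 6 occupied → index 5.
Table: [_, 119, _, 139, 362, 713, 76]

3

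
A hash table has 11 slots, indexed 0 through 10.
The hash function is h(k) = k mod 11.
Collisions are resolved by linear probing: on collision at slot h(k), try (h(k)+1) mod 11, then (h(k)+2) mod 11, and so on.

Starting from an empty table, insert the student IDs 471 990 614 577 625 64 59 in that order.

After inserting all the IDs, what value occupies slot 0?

990

471 hashes to 9; slot 9 is free → place at 9.
990 hashes to 0; slot 0 is free → place at 0.
614 hashes to 9; 9 taken → place at 10.
577 hashes to 5; slot 5 is free → place at 5.
625 hashes to 9; 9,10,0 taken → place at 1.
64 hashes to 9; 9,10,0,1 taken → place at 2.
59 hashes to 4; slot 4 is free → place at 4.
Table: [990, 625, 64, -, 59, 577, -, -, -, 471, 614]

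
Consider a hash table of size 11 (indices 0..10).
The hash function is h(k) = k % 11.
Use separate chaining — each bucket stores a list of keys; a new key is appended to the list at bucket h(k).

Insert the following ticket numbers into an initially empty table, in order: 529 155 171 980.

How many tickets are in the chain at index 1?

529 → bucket 1
155 → bucket 1 (collision)
171 → bucket 6
980 → bucket 1 (collision)
Final buckets:
0: —
1: 529 -> 155 -> 980
2: —
3: —
4: —
5: —
6: 171
7: —
8: —
9: —
10: —

3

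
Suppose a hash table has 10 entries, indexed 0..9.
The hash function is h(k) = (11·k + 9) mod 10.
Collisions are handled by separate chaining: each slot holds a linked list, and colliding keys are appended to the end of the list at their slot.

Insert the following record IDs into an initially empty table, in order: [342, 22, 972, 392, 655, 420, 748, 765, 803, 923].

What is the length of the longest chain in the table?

Insert 342: h=1, bucket 1 empty → new chain.
Insert 22: h=1, bucket 1 nonempty → append to chain.
Insert 972: h=1, bucket 1 nonempty → append to chain.
Insert 392: h=1, bucket 1 nonempty → append to chain.
Insert 655: h=4, bucket 4 empty → new chain.
Insert 420: h=9, bucket 9 empty → new chain.
Insert 748: h=7, bucket 7 empty → new chain.
Insert 765: h=4, bucket 4 nonempty → append to chain.
Insert 803: h=2, bucket 2 empty → new chain.
Insert 923: h=2, bucket 2 nonempty → append to chain.
Final buckets:
0: .
1: 342 -> 22 -> 972 -> 392
2: 803 -> 923
3: .
4: 655 -> 765
5: .
6: .
7: 748
8: .
9: 420

4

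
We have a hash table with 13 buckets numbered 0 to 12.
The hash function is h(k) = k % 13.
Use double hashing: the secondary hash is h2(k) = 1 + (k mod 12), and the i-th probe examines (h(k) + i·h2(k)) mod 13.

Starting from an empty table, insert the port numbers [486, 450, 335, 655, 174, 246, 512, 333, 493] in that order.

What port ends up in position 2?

486: h=5 => slot 5
450: h=8 => slot 8
335: h=10 => slot 10
655: h=5, h2=8, probe 5,0 => slot 0
174: h=5, h2=7, probe 5,12 => slot 12
246: h=12, h2=7, probe 12,6 => slot 6
512: h=5, h2=9, probe 5,1 => slot 1
333: h=8, h2=10, probe 8,5,2 => slot 2
493: h=12, h2=2, probe 12,1,3 => slot 3
Table: [655, 512, 333, 493, ∅, 486, 246, ∅, 450, ∅, 335, ∅, 174]

333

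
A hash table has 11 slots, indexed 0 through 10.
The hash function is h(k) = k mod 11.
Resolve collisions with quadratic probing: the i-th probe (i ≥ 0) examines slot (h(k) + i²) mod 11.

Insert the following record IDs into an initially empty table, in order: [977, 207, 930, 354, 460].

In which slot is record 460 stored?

977: h=9 -> slot 9
207: h=9, probe 9,10 -> slot 10
930: h=6 -> slot 6
354: h=2 -> slot 2
460: h=9, probe 9,10,2,7 -> slot 7
Table: [_, _, 354, _, _, _, 930, 460, _, 977, 207]

7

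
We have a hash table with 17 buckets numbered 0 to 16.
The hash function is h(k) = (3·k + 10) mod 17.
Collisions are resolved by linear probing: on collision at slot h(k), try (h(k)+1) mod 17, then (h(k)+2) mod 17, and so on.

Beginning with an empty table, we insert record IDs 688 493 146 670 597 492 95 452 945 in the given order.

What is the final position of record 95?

8

Insert 688: h=0, slot 0 empty => index 0.
Insert 493: h=10, slot 10 empty => index 10.
Insert 146: h=6, slot 6 empty => index 6.
Insert 670: h=14, slot 14 empty => index 14.
Insert 597: h=16, slot 16 empty => index 16.
Insert 492: h=7, slot 7 empty => index 7.
Insert 95: h=6, slots 6,7 occupied => index 8.
Insert 452: h=6, slots 6,7,8 occupied => index 9.
Insert 945: h=6, slots 6,7,8,9,10 occupied => index 11.
Table: [688, _, _, _, _, _, 146, 492, 95, 452, 493, 945, _, _, 670, _, 597]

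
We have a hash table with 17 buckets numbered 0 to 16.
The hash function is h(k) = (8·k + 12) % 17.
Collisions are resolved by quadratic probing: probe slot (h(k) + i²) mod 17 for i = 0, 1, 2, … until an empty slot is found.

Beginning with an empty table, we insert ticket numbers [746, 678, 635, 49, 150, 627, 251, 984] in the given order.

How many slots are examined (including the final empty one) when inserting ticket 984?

6

Insert 746: h=13, slot 13 empty → index 13.
Insert 678: h=13, slot 13 occupied → index 14.
Insert 635: h=9, slot 9 empty → index 9.
Insert 49: h=13, slots 13,14 occupied → index 0.
Insert 150: h=5, slot 5 empty → index 5.
Insert 627: h=13, slots 13,14,0,5 occupied → index 12.
Insert 251: h=14, slot 14 occupied → index 15.
Insert 984: h=13, slots 13,14,0,5,12 occupied → index 4.
Table: [49, -, -, -, 984, 150, -, -, -, 635, -, -, 627, 746, 678, 251, -]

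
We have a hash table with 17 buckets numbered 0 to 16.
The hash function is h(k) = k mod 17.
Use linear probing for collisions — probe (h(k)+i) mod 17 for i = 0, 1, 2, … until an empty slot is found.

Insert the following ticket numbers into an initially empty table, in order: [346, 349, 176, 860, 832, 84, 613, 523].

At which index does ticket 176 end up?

7

346 hashes to 6; slot 6 is free → place at 6.
349 hashes to 9; slot 9 is free → place at 9.
176 hashes to 6; 6 taken → place at 7.
860 hashes to 10; slot 10 is free → place at 10.
832 hashes to 16; slot 16 is free → place at 16.
84 hashes to 16; 16 taken → place at 0.
613 hashes to 1; slot 1 is free → place at 1.
523 hashes to 13; slot 13 is free → place at 13.
Table: [84, 613, _, _, _, _, 346, 176, _, 349, 860, _, _, 523, _, _, 832]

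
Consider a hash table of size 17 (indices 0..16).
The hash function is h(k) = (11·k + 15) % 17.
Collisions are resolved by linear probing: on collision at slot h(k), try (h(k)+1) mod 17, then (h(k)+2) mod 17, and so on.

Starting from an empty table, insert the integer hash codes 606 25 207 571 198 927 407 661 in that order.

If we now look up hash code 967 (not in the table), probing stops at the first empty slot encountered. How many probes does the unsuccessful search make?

2

Insert 606: h=0, slot 0 empty => index 0.
Insert 25: h=1, slot 1 empty => index 1.
Insert 207: h=14, slot 14 empty => index 14.
Insert 571: h=6, slot 6 empty => index 6.
Insert 198: h=0, slots 0,1 occupied => index 2.
Insert 927: h=12, slot 12 empty => index 12.
Insert 407: h=4, slot 4 empty => index 4.
Insert 661: h=10, slot 10 empty => index 10.
Table: [606, 25, 198, -, 407, -, 571, -, -, -, 661, -, 927, -, 207, -, -]
Lookup 967: h=10, probe 10,11 → slot 11 empty, not found.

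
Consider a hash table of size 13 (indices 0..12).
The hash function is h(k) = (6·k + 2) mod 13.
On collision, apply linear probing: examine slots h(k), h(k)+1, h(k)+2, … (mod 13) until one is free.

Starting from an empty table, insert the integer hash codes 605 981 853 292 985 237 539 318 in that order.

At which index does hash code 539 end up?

1

Insert 605: h=5, slot 5 empty -> index 5.
Insert 981: h=12, slot 12 empty -> index 12.
Insert 853: h=11, slot 11 empty -> index 11.
Insert 292: h=12, slot 12 occupied -> index 0.
Insert 985: h=10, slot 10 empty -> index 10.
Insert 237: h=7, slot 7 empty -> index 7.
Insert 539: h=12, slots 12,0 occupied -> index 1.
Insert 318: h=12, slots 12,0,1 occupied -> index 2.
Table: [292, 539, 318, ∅, ∅, 605, ∅, 237, ∅, ∅, 985, 853, 981]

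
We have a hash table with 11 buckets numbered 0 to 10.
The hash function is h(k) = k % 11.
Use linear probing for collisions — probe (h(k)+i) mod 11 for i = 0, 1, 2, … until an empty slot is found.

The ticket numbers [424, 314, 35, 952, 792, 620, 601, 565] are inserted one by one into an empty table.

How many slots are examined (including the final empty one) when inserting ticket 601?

3

424 hashes to 6; slot 6 is free => place at 6.
314 hashes to 6; 6 taken => place at 7.
35 hashes to 2; slot 2 is free => place at 2.
952 hashes to 6; 6,7 taken => place at 8.
792 hashes to 0; slot 0 is free => place at 0.
620 hashes to 4; slot 4 is free => place at 4.
601 hashes to 7; 7,8 taken => place at 9.
565 hashes to 4; 4 taken => place at 5.
Table: [792, —, 35, —, 620, 565, 424, 314, 952, 601, —]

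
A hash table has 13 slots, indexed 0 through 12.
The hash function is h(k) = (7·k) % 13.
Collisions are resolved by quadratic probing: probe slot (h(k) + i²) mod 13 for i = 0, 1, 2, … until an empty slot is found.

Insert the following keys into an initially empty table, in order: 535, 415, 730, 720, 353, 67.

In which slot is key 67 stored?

535 hashes to 1; slot 1 is free → place at 1.
415 hashes to 6; slot 6 is free → place at 6.
730 hashes to 1; 1 taken → place at 2.
720 hashes to 9; slot 9 is free → place at 9.
353 hashes to 1; 1,2 taken → place at 5.
67 hashes to 1; 1,2,5 taken → place at 10.
Table: [-, 535, 730, -, -, 353, 415, -, -, 720, 67, -, -]

10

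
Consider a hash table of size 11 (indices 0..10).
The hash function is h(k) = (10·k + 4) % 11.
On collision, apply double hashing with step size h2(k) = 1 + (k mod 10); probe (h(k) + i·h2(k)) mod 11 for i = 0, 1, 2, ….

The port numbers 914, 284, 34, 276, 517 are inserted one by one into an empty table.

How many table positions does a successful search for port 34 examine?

914 hashes to 3; slot 3 is free -> place at 3.
284 hashes to 6; slot 6 is free -> place at 6.
34 hashes to 3, h2=5; 3 taken -> place at 8.
276 hashes to 3, h2=7; 3 taken -> place at 10.
517 hashes to 4; slot 4 is free -> place at 4.
Table: [_, _, _, 914, 517, _, 284, _, 34, _, 276]
Lookup 34: h=3, h2=5, probe 3,8 → found at 8.

2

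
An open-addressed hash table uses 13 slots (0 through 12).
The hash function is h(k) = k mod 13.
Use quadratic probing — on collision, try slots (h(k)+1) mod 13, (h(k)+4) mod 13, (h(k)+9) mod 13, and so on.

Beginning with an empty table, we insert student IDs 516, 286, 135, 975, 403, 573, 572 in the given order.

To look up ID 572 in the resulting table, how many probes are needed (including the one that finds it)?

Insert 516: h=9, slot 9 empty → index 9.
Insert 286: h=0, slot 0 empty → index 0.
Insert 135: h=5, slot 5 empty → index 5.
Insert 975: h=0, slot 0 occupied → index 1.
Insert 403: h=0, slots 0,1 occupied → index 4.
Insert 573: h=1, slot 1 occupied → index 2.
Insert 572: h=0, slots 0,1,4,9 occupied → index 3.
Table: [286, 975, 573, 572, 403, 135, -, -, -, 516, -, -, -]
Lookup 572: h=0, probe 0,1,4,9,3 → found at 3.

5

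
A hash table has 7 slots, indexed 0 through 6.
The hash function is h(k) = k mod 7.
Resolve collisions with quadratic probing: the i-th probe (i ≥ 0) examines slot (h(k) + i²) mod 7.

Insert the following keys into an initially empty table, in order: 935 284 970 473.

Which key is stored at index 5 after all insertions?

284

935: h=4 → slot 4
284: h=4, probe 4,5 → slot 5
970: h=4, probe 4,5,1 → slot 1
473: h=4, probe 4,5,1,6 → slot 6
Table: [., 970, ., ., 935, 284, 473]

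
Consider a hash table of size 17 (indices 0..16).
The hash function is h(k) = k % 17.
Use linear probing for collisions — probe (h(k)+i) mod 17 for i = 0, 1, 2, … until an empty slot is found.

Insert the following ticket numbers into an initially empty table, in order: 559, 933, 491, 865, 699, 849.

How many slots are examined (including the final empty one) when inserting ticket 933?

559 hashes to 15; slot 15 is free → place at 15.
933 hashes to 15; 15 taken → place at 16.
491 hashes to 15; 15,16 taken → place at 0.
865 hashes to 15; 15,16,0 taken → place at 1.
699 hashes to 2; slot 2 is free → place at 2.
849 hashes to 16; 16,0,1,2 taken → place at 3.
Table: [491, 865, 699, 849, _, _, _, _, _, _, _, _, _, _, _, 559, 933]

2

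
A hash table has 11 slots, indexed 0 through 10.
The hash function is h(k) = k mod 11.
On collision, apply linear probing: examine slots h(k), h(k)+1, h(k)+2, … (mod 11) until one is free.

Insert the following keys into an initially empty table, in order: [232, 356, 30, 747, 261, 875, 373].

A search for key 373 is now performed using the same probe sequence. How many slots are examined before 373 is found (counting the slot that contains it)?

2

Insert 232: h=1, slot 1 empty -> index 1.
Insert 356: h=4, slot 4 empty -> index 4.
Insert 30: h=8, slot 8 empty -> index 8.
Insert 747: h=10, slot 10 empty -> index 10.
Insert 261: h=8, slot 8 occupied -> index 9.
Insert 875: h=6, slot 6 empty -> index 6.
Insert 373: h=10, slot 10 occupied -> index 0.
Table: [373, 232, -, -, 356, -, 875, -, 30, 261, 747]
Lookup 373: h=10, probe 10,0 → found at 0.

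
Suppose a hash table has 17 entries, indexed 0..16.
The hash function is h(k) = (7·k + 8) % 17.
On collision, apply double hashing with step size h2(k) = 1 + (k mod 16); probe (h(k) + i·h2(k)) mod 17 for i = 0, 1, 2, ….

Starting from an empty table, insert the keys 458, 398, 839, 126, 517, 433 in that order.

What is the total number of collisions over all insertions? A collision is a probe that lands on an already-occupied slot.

2

458 hashes to 1; slot 1 is free -> place at 1.
398 hashes to 6; slot 6 is free -> place at 6.
839 hashes to 16; slot 16 is free -> place at 16.
126 hashes to 6, h2=15; 6 taken -> place at 4.
517 hashes to 6, h2=6; 6 taken -> place at 12.
433 hashes to 13; slot 13 is free -> place at 13.
Table: [-, 458, -, -, 126, -, 398, -, -, -, -, -, 517, 433, -, -, 839]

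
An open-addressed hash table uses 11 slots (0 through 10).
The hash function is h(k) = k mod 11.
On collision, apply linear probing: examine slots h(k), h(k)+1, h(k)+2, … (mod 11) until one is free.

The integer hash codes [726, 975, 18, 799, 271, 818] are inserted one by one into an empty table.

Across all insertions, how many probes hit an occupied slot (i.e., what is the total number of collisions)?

6

Insert 726: h=0, slot 0 empty => index 0.
Insert 975: h=7, slot 7 empty => index 7.
Insert 18: h=7, slot 7 occupied => index 8.
Insert 799: h=7, slots 7,8 occupied => index 9.
Insert 271: h=7, slots 7,8,9 occupied => index 10.
Insert 818: h=4, slot 4 empty => index 4.
Table: [726, ∅, ∅, ∅, 818, ∅, ∅, 975, 18, 799, 271]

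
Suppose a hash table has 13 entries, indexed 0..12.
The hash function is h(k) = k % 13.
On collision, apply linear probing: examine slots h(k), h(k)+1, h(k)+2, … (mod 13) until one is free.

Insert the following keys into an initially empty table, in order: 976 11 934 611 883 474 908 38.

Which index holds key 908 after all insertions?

976: h=1 → slot 1
11: h=11 → slot 11
934: h=11, probe 11,12 → slot 12
611: h=0 → slot 0
883: h=12, probe 12,0,1,2 → slot 2
474: h=6 → slot 6
908: h=11, probe 11,12,0,1,2,3 → slot 3
38: h=12, probe 12,0,1,2,3,4 → slot 4
Table: [611, 976, 883, 908, 38, ., 474, ., ., ., ., 11, 934]

3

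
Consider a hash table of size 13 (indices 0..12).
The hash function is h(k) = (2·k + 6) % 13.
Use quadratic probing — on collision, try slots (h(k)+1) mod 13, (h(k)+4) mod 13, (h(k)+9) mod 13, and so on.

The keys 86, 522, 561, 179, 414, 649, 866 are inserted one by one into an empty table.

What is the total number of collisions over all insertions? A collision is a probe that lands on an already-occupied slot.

4

86: h=9 → slot 9
522: h=10 → slot 10
561: h=10, probe 10,11 → slot 11
179: h=0 → slot 0
414: h=2 → slot 2
649: h=4 → slot 4
866: h=9, probe 9,10,0,5 → slot 5
Table: [179, ., 414, ., 649, 866, ., ., ., 86, 522, 561, .]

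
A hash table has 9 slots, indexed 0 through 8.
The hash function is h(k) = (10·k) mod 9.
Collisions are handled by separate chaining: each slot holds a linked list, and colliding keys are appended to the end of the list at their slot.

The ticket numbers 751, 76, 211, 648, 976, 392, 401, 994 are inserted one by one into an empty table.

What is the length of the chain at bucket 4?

5

751 → bucket 4
76 → bucket 4 (collision)
211 → bucket 4 (collision)
648 → bucket 0
976 → bucket 4 (collision)
392 → bucket 5
401 → bucket 5 (collision)
994 → bucket 4 (collision)
Final buckets:
0: 648
1: _
2: _
3: _
4: 751 -> 76 -> 211 -> 976 -> 994
5: 392 -> 401
6: _
7: _
8: _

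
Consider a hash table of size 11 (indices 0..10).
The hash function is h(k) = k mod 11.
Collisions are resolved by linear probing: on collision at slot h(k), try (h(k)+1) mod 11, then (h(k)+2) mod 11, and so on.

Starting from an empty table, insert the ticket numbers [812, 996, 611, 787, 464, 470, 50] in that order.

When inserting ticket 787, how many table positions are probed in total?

3

812: h=9 → slot 9
996: h=6 → slot 6
611: h=6, probe 6,7 → slot 7
787: h=6, probe 6,7,8 → slot 8
464: h=2 → slot 2
470: h=8, probe 8,9,10 → slot 10
50: h=6, probe 6,7,8,9,10,0 → slot 0
Table: [50, _, 464, _, _, _, 996, 611, 787, 812, 470]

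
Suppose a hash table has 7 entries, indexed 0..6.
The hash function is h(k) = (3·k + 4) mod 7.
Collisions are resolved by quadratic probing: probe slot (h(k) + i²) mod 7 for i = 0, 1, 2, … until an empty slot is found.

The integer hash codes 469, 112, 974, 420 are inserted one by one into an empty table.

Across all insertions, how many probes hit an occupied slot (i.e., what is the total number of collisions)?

3

Insert 469: h=4, slot 4 empty -> index 4.
Insert 112: h=4, slot 4 occupied -> index 5.
Insert 974: h=0, slot 0 empty -> index 0.
Insert 420: h=4, slots 4,5 occupied -> index 1.
Table: [974, 420, -, -, 469, 112, -]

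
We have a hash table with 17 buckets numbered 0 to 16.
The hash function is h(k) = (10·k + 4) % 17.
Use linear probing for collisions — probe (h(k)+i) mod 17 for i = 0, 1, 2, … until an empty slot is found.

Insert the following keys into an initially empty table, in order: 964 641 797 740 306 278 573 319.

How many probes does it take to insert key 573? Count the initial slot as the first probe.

3

964 hashes to 5; slot 5 is free -> place at 5.
641 hashes to 5; 5 taken -> place at 6.
797 hashes to 1; slot 1 is free -> place at 1.
740 hashes to 9; slot 9 is free -> place at 9.
306 hashes to 4; slot 4 is free -> place at 4.
278 hashes to 13; slot 13 is free -> place at 13.
573 hashes to 5; 5,6 taken -> place at 7.
319 hashes to 15; slot 15 is free -> place at 15.
Table: [-, 797, -, -, 306, 964, 641, 573, -, 740, -, -, -, 278, -, 319, -]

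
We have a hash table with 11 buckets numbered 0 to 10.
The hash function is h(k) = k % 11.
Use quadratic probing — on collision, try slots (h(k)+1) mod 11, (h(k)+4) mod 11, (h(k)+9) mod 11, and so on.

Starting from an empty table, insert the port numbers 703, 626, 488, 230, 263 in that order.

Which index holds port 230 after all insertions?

703: h=10 -> slot 10
626: h=10, probe 10,0 -> slot 0
488: h=4 -> slot 4
230: h=10, probe 10,0,3 -> slot 3
263: h=10, probe 10,0,3,8 -> slot 8
Table: [626, —, —, 230, 488, —, —, —, 263, —, 703]

3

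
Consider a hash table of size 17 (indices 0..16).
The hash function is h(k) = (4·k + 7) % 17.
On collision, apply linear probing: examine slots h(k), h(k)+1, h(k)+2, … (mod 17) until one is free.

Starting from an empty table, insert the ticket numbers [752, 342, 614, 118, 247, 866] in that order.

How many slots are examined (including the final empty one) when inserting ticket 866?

Insert 752: h=6, slot 6 empty → index 6.
Insert 342: h=15, slot 15 empty → index 15.
Insert 614: h=15, slot 15 occupied → index 16.
Insert 118: h=3, slot 3 empty → index 3.
Insert 247: h=9, slot 9 empty → index 9.
Insert 866: h=3, slot 3 occupied → index 4.
Table: [_, _, _, 118, 866, _, 752, _, _, 247, _, _, _, _, _, 342, 614]

2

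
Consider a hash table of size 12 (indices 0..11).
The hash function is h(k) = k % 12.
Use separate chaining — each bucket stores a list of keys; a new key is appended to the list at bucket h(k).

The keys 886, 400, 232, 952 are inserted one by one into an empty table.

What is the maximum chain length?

Insert 886: h=10, bucket 10 empty -> new chain.
Insert 400: h=4, bucket 4 empty -> new chain.
Insert 232: h=4, bucket 4 nonempty -> append to chain.
Insert 952: h=4, bucket 4 nonempty -> append to chain.
Final buckets:
0: .
1: .
2: .
3: .
4: 400 -> 232 -> 952
5: .
6: .
7: .
8: .
9: .
10: 886
11: .

3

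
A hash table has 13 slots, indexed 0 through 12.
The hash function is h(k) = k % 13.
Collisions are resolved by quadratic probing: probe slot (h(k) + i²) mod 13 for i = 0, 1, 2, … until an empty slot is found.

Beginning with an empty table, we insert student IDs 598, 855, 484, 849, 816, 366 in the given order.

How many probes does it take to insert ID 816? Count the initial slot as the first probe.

598 hashes to 0; slot 0 is free -> place at 0.
855 hashes to 10; slot 10 is free -> place at 10.
484 hashes to 3; slot 3 is free -> place at 3.
849 hashes to 4; slot 4 is free -> place at 4.
816 hashes to 10; 10 taken -> place at 11.
366 hashes to 2; slot 2 is free -> place at 2.
Table: [598, —, 366, 484, 849, —, —, —, —, —, 855, 816, —]

2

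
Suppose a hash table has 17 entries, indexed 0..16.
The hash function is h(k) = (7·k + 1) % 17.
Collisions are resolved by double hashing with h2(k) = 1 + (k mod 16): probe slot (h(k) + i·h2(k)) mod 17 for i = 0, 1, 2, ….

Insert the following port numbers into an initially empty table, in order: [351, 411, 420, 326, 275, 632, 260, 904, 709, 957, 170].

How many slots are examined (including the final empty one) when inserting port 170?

351: h=10 => slot 10
411: h=5 => slot 5
420: h=0 => slot 0
326: h=5, h2=7, probe 5,12 => slot 12
275: h=5, h2=4, probe 5,9 => slot 9
632: h=5, h2=9, probe 5,14 => slot 14
260: h=2 => slot 2
904: h=5, h2=9, probe 5,14,6 => slot 6
709: h=0, h2=6, probe 0,6,12,1 => slot 1
957: h=2, h2=14, probe 2,16 => slot 16
170: h=1, h2=11, probe 1,12,6,0,11 => slot 11
Table: [420, 709, 260, ., ., 411, 904, ., ., 275, 351, 170, 326, ., 632, ., 957]

5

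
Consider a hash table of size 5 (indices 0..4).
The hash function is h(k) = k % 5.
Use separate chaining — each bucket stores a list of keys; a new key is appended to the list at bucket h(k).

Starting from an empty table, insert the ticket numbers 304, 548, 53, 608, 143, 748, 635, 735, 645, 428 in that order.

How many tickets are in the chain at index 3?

Insert 304: h=4, bucket 4 empty → new chain.
Insert 548: h=3, bucket 3 empty → new chain.
Insert 53: h=3, bucket 3 nonempty → append to chain.
Insert 608: h=3, bucket 3 nonempty → append to chain.
Insert 143: h=3, bucket 3 nonempty → append to chain.
Insert 748: h=3, bucket 3 nonempty → append to chain.
Insert 635: h=0, bucket 0 empty → new chain.
Insert 735: h=0, bucket 0 nonempty → append to chain.
Insert 645: h=0, bucket 0 nonempty → append to chain.
Insert 428: h=3, bucket 3 nonempty → append to chain.
Final buckets:
0: 635 -> 735 -> 645
1: _
2: _
3: 548 -> 53 -> 608 -> 143 -> 748 -> 428
4: 304

6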